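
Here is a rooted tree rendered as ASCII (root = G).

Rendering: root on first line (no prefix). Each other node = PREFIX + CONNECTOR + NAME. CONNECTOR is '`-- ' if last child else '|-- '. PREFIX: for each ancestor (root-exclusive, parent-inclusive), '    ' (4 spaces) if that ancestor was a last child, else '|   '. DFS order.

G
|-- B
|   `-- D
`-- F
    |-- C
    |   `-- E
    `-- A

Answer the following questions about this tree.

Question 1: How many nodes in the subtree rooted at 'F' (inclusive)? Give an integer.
Subtree rooted at F contains: A, C, E, F
Count = 4

Answer: 4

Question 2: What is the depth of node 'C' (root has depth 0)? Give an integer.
Answer: 2

Derivation:
Path from root to C: G -> F -> C
Depth = number of edges = 2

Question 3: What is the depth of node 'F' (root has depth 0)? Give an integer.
Path from root to F: G -> F
Depth = number of edges = 1

Answer: 1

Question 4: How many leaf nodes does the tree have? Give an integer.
Leaves (nodes with no children): A, D, E

Answer: 3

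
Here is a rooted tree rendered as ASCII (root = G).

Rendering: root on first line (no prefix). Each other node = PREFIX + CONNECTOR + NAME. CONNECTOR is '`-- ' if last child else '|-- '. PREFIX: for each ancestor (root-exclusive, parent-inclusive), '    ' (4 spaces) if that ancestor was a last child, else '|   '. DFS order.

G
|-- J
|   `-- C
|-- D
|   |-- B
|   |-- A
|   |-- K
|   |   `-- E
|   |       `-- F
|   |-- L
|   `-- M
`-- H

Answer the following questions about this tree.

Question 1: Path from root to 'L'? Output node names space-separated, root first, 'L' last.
Answer: G D L

Derivation:
Walk down from root: G -> D -> L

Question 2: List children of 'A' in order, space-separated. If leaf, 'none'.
Answer: none

Derivation:
Node A's children (from adjacency): (leaf)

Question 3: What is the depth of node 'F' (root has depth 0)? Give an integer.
Answer: 4

Derivation:
Path from root to F: G -> D -> K -> E -> F
Depth = number of edges = 4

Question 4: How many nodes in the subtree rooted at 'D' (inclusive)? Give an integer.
Subtree rooted at D contains: A, B, D, E, F, K, L, M
Count = 8

Answer: 8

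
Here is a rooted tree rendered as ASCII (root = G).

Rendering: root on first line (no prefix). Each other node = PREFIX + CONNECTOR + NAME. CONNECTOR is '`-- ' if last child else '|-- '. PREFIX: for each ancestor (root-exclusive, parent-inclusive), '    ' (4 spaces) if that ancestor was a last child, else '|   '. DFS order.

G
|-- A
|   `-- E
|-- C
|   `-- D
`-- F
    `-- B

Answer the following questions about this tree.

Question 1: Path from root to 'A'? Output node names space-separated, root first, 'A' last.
Answer: G A

Derivation:
Walk down from root: G -> A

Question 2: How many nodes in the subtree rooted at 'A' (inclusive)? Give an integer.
Subtree rooted at A contains: A, E
Count = 2

Answer: 2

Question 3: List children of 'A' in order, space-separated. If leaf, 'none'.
Node A's children (from adjacency): E

Answer: E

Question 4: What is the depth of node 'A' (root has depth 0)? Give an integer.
Path from root to A: G -> A
Depth = number of edges = 1

Answer: 1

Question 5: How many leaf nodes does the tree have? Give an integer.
Leaves (nodes with no children): B, D, E

Answer: 3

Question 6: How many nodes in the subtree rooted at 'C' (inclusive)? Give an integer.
Subtree rooted at C contains: C, D
Count = 2

Answer: 2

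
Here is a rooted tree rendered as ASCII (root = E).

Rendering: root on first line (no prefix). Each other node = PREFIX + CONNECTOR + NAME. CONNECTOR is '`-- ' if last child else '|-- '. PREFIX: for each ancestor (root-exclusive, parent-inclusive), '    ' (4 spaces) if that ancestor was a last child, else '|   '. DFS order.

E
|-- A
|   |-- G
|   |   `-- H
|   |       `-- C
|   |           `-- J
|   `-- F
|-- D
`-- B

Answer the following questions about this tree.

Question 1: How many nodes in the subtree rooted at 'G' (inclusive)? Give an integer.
Subtree rooted at G contains: C, G, H, J
Count = 4

Answer: 4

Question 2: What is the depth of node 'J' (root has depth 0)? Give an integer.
Answer: 5

Derivation:
Path from root to J: E -> A -> G -> H -> C -> J
Depth = number of edges = 5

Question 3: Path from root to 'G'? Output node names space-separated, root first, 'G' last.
Walk down from root: E -> A -> G

Answer: E A G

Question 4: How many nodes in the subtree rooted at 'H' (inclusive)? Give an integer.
Subtree rooted at H contains: C, H, J
Count = 3

Answer: 3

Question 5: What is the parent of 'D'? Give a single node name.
Answer: E

Derivation:
Scan adjacency: D appears as child of E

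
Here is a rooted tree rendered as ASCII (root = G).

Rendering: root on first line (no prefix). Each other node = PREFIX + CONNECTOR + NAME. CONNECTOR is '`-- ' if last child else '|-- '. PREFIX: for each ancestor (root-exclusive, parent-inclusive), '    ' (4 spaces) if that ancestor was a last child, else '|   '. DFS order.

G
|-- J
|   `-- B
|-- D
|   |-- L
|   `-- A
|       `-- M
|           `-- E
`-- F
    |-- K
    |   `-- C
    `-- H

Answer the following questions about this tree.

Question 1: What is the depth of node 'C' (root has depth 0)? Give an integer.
Path from root to C: G -> F -> K -> C
Depth = number of edges = 3

Answer: 3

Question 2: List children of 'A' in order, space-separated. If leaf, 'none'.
Node A's children (from adjacency): M

Answer: M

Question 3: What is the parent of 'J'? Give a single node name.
Answer: G

Derivation:
Scan adjacency: J appears as child of G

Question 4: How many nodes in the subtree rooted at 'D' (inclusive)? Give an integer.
Subtree rooted at D contains: A, D, E, L, M
Count = 5

Answer: 5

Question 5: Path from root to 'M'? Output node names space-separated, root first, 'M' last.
Walk down from root: G -> D -> A -> M

Answer: G D A M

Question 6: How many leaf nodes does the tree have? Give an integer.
Answer: 5

Derivation:
Leaves (nodes with no children): B, C, E, H, L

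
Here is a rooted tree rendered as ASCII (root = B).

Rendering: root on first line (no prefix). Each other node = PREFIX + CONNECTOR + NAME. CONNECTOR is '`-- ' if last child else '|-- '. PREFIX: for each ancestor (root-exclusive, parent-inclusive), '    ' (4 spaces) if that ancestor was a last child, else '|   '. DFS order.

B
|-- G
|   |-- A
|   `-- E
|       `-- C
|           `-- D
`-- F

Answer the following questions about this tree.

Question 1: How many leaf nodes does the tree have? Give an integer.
Leaves (nodes with no children): A, D, F

Answer: 3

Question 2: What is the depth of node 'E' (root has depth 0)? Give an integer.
Answer: 2

Derivation:
Path from root to E: B -> G -> E
Depth = number of edges = 2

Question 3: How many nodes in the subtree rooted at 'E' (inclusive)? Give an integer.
Answer: 3

Derivation:
Subtree rooted at E contains: C, D, E
Count = 3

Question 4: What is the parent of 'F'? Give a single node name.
Scan adjacency: F appears as child of B

Answer: B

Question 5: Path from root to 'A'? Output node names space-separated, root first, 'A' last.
Answer: B G A

Derivation:
Walk down from root: B -> G -> A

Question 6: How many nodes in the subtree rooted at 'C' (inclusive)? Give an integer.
Subtree rooted at C contains: C, D
Count = 2

Answer: 2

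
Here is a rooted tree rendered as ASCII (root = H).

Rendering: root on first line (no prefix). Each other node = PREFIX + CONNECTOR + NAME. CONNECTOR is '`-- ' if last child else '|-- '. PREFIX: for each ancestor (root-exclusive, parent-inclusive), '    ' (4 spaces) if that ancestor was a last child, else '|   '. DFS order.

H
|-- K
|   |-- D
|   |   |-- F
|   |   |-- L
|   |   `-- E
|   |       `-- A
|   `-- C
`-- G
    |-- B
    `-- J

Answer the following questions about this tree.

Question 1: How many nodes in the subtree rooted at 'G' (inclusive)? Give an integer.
Answer: 3

Derivation:
Subtree rooted at G contains: B, G, J
Count = 3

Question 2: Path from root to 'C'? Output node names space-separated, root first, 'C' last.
Walk down from root: H -> K -> C

Answer: H K C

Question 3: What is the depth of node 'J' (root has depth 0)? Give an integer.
Answer: 2

Derivation:
Path from root to J: H -> G -> J
Depth = number of edges = 2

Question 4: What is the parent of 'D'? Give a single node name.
Answer: K

Derivation:
Scan adjacency: D appears as child of K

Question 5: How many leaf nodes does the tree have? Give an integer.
Leaves (nodes with no children): A, B, C, F, J, L

Answer: 6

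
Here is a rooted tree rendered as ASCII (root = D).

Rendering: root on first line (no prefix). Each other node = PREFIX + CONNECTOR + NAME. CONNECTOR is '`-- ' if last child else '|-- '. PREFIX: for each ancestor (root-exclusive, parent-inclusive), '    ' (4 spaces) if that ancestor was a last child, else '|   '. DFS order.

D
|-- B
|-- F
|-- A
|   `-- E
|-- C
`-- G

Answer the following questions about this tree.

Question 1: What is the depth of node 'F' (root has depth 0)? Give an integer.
Path from root to F: D -> F
Depth = number of edges = 1

Answer: 1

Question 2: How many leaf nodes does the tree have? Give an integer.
Answer: 5

Derivation:
Leaves (nodes with no children): B, C, E, F, G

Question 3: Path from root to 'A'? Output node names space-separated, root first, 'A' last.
Walk down from root: D -> A

Answer: D A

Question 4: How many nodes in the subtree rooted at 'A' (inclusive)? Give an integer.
Answer: 2

Derivation:
Subtree rooted at A contains: A, E
Count = 2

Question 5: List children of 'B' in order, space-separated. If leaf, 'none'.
Answer: none

Derivation:
Node B's children (from adjacency): (leaf)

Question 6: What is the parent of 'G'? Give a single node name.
Scan adjacency: G appears as child of D

Answer: D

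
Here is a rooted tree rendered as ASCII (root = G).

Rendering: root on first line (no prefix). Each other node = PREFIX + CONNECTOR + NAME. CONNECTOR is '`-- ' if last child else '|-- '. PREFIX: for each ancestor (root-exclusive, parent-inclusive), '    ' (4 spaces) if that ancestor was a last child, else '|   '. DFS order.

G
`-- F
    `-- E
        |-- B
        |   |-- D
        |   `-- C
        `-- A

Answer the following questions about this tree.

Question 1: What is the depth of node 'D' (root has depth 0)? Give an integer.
Answer: 4

Derivation:
Path from root to D: G -> F -> E -> B -> D
Depth = number of edges = 4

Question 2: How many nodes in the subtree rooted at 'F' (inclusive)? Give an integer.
Subtree rooted at F contains: A, B, C, D, E, F
Count = 6

Answer: 6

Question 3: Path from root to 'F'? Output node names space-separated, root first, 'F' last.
Answer: G F

Derivation:
Walk down from root: G -> F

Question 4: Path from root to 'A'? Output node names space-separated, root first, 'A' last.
Answer: G F E A

Derivation:
Walk down from root: G -> F -> E -> A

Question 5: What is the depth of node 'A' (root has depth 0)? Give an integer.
Answer: 3

Derivation:
Path from root to A: G -> F -> E -> A
Depth = number of edges = 3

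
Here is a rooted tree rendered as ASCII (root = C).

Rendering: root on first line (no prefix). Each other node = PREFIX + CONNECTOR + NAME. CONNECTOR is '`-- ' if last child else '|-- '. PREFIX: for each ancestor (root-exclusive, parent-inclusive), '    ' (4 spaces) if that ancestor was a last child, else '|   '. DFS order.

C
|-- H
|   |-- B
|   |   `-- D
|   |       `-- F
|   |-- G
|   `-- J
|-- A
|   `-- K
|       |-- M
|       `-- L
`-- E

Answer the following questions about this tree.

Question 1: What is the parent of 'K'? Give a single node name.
Scan adjacency: K appears as child of A

Answer: A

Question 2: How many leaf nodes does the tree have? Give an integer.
Answer: 6

Derivation:
Leaves (nodes with no children): E, F, G, J, L, M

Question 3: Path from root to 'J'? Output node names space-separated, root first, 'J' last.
Walk down from root: C -> H -> J

Answer: C H J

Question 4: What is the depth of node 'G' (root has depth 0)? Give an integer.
Answer: 2

Derivation:
Path from root to G: C -> H -> G
Depth = number of edges = 2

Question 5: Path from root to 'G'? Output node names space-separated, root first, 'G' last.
Answer: C H G

Derivation:
Walk down from root: C -> H -> G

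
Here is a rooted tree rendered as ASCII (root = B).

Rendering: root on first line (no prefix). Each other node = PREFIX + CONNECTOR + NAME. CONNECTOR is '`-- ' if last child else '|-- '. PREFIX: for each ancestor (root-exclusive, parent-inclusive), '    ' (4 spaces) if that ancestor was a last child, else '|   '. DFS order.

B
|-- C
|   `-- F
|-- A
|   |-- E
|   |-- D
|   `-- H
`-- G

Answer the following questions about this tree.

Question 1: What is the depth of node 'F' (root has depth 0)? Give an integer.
Answer: 2

Derivation:
Path from root to F: B -> C -> F
Depth = number of edges = 2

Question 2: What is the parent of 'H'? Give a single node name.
Scan adjacency: H appears as child of A

Answer: A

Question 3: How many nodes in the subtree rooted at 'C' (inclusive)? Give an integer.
Subtree rooted at C contains: C, F
Count = 2

Answer: 2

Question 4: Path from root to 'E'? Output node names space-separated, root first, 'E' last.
Walk down from root: B -> A -> E

Answer: B A E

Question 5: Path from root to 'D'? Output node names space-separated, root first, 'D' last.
Walk down from root: B -> A -> D

Answer: B A D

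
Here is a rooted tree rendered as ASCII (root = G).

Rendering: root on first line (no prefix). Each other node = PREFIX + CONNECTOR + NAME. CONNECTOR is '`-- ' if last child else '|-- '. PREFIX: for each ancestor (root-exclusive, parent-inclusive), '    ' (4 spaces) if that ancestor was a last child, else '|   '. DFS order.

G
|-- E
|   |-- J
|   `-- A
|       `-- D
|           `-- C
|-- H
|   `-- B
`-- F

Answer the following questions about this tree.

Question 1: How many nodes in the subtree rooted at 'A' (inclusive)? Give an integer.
Subtree rooted at A contains: A, C, D
Count = 3

Answer: 3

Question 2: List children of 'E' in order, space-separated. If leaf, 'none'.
Node E's children (from adjacency): J, A

Answer: J A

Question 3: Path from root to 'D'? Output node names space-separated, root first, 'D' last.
Walk down from root: G -> E -> A -> D

Answer: G E A D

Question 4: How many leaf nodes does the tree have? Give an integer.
Answer: 4

Derivation:
Leaves (nodes with no children): B, C, F, J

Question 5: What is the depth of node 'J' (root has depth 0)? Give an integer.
Path from root to J: G -> E -> J
Depth = number of edges = 2

Answer: 2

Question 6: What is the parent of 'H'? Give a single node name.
Scan adjacency: H appears as child of G

Answer: G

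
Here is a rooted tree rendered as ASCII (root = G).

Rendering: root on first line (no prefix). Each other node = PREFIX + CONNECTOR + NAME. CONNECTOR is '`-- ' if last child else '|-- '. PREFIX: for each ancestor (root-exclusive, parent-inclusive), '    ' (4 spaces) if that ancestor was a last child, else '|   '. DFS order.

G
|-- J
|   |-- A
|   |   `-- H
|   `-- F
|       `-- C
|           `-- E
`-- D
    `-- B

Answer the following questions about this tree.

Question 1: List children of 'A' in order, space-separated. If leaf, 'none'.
Node A's children (from adjacency): H

Answer: H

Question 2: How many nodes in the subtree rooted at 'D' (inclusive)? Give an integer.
Subtree rooted at D contains: B, D
Count = 2

Answer: 2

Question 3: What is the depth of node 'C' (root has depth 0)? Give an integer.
Answer: 3

Derivation:
Path from root to C: G -> J -> F -> C
Depth = number of edges = 3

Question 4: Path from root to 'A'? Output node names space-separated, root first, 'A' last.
Walk down from root: G -> J -> A

Answer: G J A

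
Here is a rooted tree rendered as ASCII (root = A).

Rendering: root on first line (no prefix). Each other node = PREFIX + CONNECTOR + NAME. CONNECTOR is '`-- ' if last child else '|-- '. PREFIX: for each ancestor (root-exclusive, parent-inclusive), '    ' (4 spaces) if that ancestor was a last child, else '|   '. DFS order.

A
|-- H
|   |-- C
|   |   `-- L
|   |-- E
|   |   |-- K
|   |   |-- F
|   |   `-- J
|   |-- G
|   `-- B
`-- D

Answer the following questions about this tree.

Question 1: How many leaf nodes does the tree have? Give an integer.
Leaves (nodes with no children): B, D, F, G, J, K, L

Answer: 7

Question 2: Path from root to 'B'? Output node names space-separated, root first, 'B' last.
Walk down from root: A -> H -> B

Answer: A H B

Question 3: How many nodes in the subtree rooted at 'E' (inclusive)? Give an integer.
Subtree rooted at E contains: E, F, J, K
Count = 4

Answer: 4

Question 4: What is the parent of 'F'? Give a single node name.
Answer: E

Derivation:
Scan adjacency: F appears as child of E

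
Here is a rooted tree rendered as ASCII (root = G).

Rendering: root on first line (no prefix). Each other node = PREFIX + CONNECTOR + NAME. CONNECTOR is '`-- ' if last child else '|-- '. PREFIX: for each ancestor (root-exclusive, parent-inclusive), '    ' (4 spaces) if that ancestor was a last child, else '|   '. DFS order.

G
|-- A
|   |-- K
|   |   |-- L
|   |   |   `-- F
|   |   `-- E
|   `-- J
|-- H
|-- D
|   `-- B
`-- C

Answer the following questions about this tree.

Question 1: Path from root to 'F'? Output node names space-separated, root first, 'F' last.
Walk down from root: G -> A -> K -> L -> F

Answer: G A K L F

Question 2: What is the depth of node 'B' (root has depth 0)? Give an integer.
Path from root to B: G -> D -> B
Depth = number of edges = 2

Answer: 2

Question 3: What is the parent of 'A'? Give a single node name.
Scan adjacency: A appears as child of G

Answer: G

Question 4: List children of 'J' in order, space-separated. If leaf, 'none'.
Answer: none

Derivation:
Node J's children (from adjacency): (leaf)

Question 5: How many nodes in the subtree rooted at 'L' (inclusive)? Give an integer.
Subtree rooted at L contains: F, L
Count = 2

Answer: 2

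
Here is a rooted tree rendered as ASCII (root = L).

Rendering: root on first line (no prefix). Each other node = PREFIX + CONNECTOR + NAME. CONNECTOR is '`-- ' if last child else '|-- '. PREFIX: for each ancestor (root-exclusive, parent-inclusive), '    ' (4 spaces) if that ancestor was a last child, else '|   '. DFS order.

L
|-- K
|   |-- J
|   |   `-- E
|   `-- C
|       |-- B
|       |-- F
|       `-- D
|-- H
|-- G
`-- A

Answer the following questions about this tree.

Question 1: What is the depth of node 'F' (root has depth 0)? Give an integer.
Answer: 3

Derivation:
Path from root to F: L -> K -> C -> F
Depth = number of edges = 3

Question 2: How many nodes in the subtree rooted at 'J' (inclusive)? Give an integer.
Answer: 2

Derivation:
Subtree rooted at J contains: E, J
Count = 2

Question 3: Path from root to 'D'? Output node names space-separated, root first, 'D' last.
Answer: L K C D

Derivation:
Walk down from root: L -> K -> C -> D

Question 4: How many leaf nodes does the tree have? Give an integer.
Answer: 7

Derivation:
Leaves (nodes with no children): A, B, D, E, F, G, H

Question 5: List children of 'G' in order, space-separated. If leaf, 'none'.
Node G's children (from adjacency): (leaf)

Answer: none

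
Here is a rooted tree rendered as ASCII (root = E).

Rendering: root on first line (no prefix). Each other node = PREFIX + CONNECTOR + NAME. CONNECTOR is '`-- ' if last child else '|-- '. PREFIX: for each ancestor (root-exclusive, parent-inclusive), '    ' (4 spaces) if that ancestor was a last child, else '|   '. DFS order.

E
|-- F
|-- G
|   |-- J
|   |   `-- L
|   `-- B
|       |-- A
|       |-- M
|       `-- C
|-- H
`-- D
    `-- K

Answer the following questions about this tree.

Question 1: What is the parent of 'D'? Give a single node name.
Answer: E

Derivation:
Scan adjacency: D appears as child of E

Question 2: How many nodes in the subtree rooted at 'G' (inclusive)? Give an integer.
Answer: 7

Derivation:
Subtree rooted at G contains: A, B, C, G, J, L, M
Count = 7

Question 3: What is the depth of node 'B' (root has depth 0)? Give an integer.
Answer: 2

Derivation:
Path from root to B: E -> G -> B
Depth = number of edges = 2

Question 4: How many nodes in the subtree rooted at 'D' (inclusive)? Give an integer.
Subtree rooted at D contains: D, K
Count = 2

Answer: 2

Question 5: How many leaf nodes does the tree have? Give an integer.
Leaves (nodes with no children): A, C, F, H, K, L, M

Answer: 7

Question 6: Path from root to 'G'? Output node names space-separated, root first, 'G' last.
Answer: E G

Derivation:
Walk down from root: E -> G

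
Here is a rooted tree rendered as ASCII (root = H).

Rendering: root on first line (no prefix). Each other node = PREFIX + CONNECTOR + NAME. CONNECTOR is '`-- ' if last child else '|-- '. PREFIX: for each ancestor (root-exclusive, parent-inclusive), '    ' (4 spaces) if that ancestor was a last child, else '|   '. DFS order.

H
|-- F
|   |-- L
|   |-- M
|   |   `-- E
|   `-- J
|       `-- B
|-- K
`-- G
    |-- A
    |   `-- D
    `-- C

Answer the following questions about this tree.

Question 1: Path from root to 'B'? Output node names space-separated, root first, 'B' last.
Walk down from root: H -> F -> J -> B

Answer: H F J B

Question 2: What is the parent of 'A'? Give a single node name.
Scan adjacency: A appears as child of G

Answer: G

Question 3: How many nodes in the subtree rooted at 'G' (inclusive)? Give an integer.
Subtree rooted at G contains: A, C, D, G
Count = 4

Answer: 4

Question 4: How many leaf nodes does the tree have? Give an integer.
Answer: 6

Derivation:
Leaves (nodes with no children): B, C, D, E, K, L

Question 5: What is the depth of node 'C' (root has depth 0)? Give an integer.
Answer: 2

Derivation:
Path from root to C: H -> G -> C
Depth = number of edges = 2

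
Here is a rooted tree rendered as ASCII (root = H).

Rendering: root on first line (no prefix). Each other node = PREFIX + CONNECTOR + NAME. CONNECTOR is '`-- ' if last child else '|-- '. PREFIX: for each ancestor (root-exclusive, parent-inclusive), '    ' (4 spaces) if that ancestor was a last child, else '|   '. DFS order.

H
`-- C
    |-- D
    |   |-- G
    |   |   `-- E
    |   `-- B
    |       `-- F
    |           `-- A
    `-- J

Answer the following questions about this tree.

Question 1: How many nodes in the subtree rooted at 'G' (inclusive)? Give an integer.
Answer: 2

Derivation:
Subtree rooted at G contains: E, G
Count = 2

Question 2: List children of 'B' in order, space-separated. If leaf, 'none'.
Answer: F

Derivation:
Node B's children (from adjacency): F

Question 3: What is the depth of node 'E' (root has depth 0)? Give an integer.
Answer: 4

Derivation:
Path from root to E: H -> C -> D -> G -> E
Depth = number of edges = 4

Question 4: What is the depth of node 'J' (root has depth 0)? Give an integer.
Answer: 2

Derivation:
Path from root to J: H -> C -> J
Depth = number of edges = 2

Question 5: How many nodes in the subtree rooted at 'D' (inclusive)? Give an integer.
Answer: 6

Derivation:
Subtree rooted at D contains: A, B, D, E, F, G
Count = 6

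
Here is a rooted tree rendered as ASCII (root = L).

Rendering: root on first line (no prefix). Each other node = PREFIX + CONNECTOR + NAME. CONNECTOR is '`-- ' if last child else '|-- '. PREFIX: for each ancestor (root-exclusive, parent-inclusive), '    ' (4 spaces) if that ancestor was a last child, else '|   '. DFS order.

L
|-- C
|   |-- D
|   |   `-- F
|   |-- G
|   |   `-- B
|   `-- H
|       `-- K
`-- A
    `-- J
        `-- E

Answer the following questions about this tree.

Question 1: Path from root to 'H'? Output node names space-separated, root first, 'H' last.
Answer: L C H

Derivation:
Walk down from root: L -> C -> H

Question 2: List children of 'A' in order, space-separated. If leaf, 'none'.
Node A's children (from adjacency): J

Answer: J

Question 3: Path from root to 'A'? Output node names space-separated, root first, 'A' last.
Answer: L A

Derivation:
Walk down from root: L -> A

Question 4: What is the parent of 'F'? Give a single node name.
Scan adjacency: F appears as child of D

Answer: D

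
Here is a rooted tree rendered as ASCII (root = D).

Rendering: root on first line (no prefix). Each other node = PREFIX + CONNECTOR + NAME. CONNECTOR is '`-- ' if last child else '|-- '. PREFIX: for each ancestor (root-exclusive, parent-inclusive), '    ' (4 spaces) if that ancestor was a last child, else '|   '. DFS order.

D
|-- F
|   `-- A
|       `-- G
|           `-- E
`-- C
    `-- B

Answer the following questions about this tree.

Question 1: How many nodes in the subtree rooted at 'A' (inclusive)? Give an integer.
Answer: 3

Derivation:
Subtree rooted at A contains: A, E, G
Count = 3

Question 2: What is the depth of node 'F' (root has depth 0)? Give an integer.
Answer: 1

Derivation:
Path from root to F: D -> F
Depth = number of edges = 1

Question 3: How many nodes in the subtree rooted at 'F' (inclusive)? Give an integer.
Subtree rooted at F contains: A, E, F, G
Count = 4

Answer: 4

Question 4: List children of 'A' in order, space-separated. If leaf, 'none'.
Answer: G

Derivation:
Node A's children (from adjacency): G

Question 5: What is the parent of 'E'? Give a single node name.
Scan adjacency: E appears as child of G

Answer: G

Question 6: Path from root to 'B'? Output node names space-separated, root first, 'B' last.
Walk down from root: D -> C -> B

Answer: D C B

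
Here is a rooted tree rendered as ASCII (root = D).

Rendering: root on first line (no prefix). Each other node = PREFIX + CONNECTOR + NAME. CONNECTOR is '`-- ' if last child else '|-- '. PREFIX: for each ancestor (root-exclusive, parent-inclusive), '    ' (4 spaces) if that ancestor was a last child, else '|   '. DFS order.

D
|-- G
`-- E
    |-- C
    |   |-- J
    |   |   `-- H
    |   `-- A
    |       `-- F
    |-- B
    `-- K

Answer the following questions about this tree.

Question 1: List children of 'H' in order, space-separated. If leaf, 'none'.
Answer: none

Derivation:
Node H's children (from adjacency): (leaf)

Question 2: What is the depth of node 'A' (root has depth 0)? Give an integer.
Answer: 3

Derivation:
Path from root to A: D -> E -> C -> A
Depth = number of edges = 3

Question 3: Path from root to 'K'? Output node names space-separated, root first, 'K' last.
Answer: D E K

Derivation:
Walk down from root: D -> E -> K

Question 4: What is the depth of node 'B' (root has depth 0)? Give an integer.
Answer: 2

Derivation:
Path from root to B: D -> E -> B
Depth = number of edges = 2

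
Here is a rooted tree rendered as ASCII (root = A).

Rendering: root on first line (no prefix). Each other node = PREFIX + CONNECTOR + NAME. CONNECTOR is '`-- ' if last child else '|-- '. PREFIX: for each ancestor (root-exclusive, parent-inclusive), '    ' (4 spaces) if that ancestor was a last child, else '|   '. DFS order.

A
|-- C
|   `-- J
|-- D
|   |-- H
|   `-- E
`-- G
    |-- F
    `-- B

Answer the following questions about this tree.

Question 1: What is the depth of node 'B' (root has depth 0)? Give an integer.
Path from root to B: A -> G -> B
Depth = number of edges = 2

Answer: 2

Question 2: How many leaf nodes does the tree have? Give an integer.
Leaves (nodes with no children): B, E, F, H, J

Answer: 5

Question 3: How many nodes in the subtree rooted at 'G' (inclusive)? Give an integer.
Answer: 3

Derivation:
Subtree rooted at G contains: B, F, G
Count = 3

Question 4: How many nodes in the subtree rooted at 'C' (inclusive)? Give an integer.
Answer: 2

Derivation:
Subtree rooted at C contains: C, J
Count = 2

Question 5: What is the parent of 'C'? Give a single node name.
Scan adjacency: C appears as child of A

Answer: A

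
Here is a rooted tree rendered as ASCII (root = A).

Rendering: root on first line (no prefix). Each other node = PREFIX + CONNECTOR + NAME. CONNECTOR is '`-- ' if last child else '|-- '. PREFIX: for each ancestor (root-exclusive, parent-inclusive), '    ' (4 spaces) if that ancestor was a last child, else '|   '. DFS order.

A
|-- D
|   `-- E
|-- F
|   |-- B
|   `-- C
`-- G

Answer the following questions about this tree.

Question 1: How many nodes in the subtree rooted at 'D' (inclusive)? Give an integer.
Subtree rooted at D contains: D, E
Count = 2

Answer: 2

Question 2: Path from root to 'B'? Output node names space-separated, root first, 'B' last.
Answer: A F B

Derivation:
Walk down from root: A -> F -> B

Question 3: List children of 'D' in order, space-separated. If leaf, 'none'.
Node D's children (from adjacency): E

Answer: E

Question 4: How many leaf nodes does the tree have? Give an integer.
Leaves (nodes with no children): B, C, E, G

Answer: 4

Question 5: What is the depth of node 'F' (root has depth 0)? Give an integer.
Path from root to F: A -> F
Depth = number of edges = 1

Answer: 1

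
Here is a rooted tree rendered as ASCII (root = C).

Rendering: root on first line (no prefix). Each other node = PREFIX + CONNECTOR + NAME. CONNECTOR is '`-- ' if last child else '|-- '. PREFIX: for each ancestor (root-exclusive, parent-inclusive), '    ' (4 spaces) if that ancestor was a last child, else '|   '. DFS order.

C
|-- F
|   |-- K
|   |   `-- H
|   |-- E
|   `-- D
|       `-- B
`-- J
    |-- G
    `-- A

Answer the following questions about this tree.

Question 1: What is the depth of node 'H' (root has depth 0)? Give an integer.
Path from root to H: C -> F -> K -> H
Depth = number of edges = 3

Answer: 3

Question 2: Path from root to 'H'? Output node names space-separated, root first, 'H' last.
Answer: C F K H

Derivation:
Walk down from root: C -> F -> K -> H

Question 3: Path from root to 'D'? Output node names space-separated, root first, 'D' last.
Answer: C F D

Derivation:
Walk down from root: C -> F -> D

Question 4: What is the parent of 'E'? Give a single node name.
Scan adjacency: E appears as child of F

Answer: F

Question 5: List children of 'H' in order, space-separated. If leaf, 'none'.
Answer: none

Derivation:
Node H's children (from adjacency): (leaf)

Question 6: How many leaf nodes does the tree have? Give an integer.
Leaves (nodes with no children): A, B, E, G, H

Answer: 5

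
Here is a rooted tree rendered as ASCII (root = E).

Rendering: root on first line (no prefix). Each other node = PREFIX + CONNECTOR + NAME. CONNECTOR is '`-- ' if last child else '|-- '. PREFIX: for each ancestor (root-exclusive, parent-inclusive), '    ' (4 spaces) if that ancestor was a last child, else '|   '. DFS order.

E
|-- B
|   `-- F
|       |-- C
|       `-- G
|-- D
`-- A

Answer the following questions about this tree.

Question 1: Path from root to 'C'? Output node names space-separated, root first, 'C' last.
Answer: E B F C

Derivation:
Walk down from root: E -> B -> F -> C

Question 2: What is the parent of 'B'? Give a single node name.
Scan adjacency: B appears as child of E

Answer: E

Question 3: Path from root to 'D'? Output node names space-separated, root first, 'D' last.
Answer: E D

Derivation:
Walk down from root: E -> D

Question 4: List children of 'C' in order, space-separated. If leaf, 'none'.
Node C's children (from adjacency): (leaf)

Answer: none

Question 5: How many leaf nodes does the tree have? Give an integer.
Leaves (nodes with no children): A, C, D, G

Answer: 4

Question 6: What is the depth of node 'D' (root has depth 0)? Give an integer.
Path from root to D: E -> D
Depth = number of edges = 1

Answer: 1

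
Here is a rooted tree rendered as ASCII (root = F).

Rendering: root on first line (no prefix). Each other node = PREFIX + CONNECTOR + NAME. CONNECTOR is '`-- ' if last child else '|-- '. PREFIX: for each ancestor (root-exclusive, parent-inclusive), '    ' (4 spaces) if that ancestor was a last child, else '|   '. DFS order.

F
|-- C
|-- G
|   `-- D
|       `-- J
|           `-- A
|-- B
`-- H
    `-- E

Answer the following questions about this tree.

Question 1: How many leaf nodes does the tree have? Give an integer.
Answer: 4

Derivation:
Leaves (nodes with no children): A, B, C, E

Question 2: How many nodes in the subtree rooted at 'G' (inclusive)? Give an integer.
Subtree rooted at G contains: A, D, G, J
Count = 4

Answer: 4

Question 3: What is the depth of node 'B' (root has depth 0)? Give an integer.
Answer: 1

Derivation:
Path from root to B: F -> B
Depth = number of edges = 1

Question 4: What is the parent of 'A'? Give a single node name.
Scan adjacency: A appears as child of J

Answer: J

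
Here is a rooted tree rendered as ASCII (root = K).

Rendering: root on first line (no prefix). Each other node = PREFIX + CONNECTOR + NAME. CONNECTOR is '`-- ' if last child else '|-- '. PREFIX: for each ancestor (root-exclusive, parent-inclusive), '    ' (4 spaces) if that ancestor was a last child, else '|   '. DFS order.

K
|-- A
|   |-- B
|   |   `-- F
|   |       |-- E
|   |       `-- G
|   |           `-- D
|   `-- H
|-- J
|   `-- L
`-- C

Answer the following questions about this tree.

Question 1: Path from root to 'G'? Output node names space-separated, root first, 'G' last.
Answer: K A B F G

Derivation:
Walk down from root: K -> A -> B -> F -> G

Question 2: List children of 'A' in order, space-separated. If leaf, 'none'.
Node A's children (from adjacency): B, H

Answer: B H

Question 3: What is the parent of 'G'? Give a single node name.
Scan adjacency: G appears as child of F

Answer: F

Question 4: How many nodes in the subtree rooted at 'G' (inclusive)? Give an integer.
Answer: 2

Derivation:
Subtree rooted at G contains: D, G
Count = 2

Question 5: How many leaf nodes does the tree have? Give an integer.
Leaves (nodes with no children): C, D, E, H, L

Answer: 5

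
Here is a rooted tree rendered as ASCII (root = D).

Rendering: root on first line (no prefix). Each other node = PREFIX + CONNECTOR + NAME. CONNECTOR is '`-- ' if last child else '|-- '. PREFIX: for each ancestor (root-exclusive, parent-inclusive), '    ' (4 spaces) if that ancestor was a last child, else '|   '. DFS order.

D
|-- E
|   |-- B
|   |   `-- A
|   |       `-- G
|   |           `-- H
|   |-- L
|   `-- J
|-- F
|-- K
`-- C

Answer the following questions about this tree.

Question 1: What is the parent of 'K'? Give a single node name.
Answer: D

Derivation:
Scan adjacency: K appears as child of D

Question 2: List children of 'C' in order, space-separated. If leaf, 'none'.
Node C's children (from adjacency): (leaf)

Answer: none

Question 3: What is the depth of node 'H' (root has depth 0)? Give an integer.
Answer: 5

Derivation:
Path from root to H: D -> E -> B -> A -> G -> H
Depth = number of edges = 5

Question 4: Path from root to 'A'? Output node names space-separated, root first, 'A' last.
Walk down from root: D -> E -> B -> A

Answer: D E B A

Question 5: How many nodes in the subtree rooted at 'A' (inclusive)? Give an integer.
Answer: 3

Derivation:
Subtree rooted at A contains: A, G, H
Count = 3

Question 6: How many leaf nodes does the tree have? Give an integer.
Answer: 6

Derivation:
Leaves (nodes with no children): C, F, H, J, K, L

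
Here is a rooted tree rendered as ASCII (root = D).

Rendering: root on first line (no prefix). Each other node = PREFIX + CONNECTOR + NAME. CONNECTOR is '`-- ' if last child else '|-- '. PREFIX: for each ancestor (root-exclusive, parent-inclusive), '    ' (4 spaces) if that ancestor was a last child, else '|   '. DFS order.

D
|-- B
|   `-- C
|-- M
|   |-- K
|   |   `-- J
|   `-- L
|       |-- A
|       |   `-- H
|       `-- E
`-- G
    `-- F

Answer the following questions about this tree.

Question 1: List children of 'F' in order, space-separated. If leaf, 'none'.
Node F's children (from adjacency): (leaf)

Answer: none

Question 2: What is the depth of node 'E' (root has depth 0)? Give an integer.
Answer: 3

Derivation:
Path from root to E: D -> M -> L -> E
Depth = number of edges = 3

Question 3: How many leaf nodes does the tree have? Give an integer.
Answer: 5

Derivation:
Leaves (nodes with no children): C, E, F, H, J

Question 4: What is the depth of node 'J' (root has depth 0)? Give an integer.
Path from root to J: D -> M -> K -> J
Depth = number of edges = 3

Answer: 3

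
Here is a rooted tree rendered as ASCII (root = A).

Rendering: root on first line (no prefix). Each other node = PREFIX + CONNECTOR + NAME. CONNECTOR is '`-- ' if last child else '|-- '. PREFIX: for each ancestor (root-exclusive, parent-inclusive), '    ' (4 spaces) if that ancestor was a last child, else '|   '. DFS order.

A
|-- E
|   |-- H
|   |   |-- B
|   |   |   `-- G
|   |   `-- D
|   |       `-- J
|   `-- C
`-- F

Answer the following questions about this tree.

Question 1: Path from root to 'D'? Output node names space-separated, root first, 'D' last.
Answer: A E H D

Derivation:
Walk down from root: A -> E -> H -> D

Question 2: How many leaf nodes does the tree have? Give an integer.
Leaves (nodes with no children): C, F, G, J

Answer: 4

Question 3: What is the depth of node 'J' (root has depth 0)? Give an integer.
Path from root to J: A -> E -> H -> D -> J
Depth = number of edges = 4

Answer: 4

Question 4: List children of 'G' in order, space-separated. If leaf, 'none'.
Node G's children (from adjacency): (leaf)

Answer: none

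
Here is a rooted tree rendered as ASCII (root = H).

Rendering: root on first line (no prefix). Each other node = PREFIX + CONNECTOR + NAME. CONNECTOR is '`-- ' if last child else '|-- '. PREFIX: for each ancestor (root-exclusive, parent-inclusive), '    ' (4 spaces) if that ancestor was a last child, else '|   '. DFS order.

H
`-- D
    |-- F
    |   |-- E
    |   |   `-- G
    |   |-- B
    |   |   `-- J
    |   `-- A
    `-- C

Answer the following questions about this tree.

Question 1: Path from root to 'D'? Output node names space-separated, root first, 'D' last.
Answer: H D

Derivation:
Walk down from root: H -> D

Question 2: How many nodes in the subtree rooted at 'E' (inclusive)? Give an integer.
Answer: 2

Derivation:
Subtree rooted at E contains: E, G
Count = 2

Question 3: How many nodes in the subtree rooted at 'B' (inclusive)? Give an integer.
Subtree rooted at B contains: B, J
Count = 2

Answer: 2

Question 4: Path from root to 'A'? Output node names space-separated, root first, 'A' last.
Walk down from root: H -> D -> F -> A

Answer: H D F A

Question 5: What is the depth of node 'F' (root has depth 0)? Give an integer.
Path from root to F: H -> D -> F
Depth = number of edges = 2

Answer: 2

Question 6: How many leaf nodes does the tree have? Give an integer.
Leaves (nodes with no children): A, C, G, J

Answer: 4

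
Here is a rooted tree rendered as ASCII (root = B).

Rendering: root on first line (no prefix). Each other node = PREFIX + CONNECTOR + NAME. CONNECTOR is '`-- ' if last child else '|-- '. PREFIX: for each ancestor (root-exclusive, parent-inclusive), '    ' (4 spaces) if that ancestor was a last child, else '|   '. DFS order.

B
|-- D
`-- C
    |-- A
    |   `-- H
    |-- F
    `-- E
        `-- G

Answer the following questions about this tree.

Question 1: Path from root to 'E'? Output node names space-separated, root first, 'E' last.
Answer: B C E

Derivation:
Walk down from root: B -> C -> E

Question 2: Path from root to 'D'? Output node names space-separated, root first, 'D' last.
Answer: B D

Derivation:
Walk down from root: B -> D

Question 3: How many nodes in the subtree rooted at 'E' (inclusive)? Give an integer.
Subtree rooted at E contains: E, G
Count = 2

Answer: 2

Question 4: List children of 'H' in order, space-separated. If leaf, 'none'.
Answer: none

Derivation:
Node H's children (from adjacency): (leaf)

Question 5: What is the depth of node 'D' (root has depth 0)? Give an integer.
Answer: 1

Derivation:
Path from root to D: B -> D
Depth = number of edges = 1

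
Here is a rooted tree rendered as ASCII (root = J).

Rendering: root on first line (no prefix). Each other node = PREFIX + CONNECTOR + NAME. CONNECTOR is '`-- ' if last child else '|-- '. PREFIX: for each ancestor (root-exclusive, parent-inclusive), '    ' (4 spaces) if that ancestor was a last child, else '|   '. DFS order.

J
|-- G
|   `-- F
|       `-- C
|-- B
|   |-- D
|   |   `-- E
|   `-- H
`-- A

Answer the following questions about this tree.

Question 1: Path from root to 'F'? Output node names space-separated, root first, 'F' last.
Walk down from root: J -> G -> F

Answer: J G F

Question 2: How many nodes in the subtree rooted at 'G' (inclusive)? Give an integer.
Answer: 3

Derivation:
Subtree rooted at G contains: C, F, G
Count = 3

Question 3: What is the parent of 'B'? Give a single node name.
Scan adjacency: B appears as child of J

Answer: J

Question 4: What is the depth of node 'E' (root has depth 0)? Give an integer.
Answer: 3

Derivation:
Path from root to E: J -> B -> D -> E
Depth = number of edges = 3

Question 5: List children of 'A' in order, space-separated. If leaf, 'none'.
Answer: none

Derivation:
Node A's children (from adjacency): (leaf)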